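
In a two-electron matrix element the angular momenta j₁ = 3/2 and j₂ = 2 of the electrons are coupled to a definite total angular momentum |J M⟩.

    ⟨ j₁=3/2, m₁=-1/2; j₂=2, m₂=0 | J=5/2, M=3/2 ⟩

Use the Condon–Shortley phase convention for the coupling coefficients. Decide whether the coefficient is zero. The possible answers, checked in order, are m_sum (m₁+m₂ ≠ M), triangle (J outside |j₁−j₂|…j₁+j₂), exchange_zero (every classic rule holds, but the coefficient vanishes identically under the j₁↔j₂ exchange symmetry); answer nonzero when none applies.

m_sum

m-sum: m₁+m₂ = -1/2+0 = -1/2, M = 3/2  ✗ ⇒ coefficient is 0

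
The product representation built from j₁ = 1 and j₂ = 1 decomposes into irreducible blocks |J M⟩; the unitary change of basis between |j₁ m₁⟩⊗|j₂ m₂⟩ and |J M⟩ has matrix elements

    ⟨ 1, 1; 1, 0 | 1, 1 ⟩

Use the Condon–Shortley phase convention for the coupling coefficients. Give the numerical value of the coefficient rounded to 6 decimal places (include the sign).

j₁+j₂−J=1  J+j₁−j₂=1  J−j₁+j₂=1  j₁+j₂+J+1=4
(j₁±m₁, j₂±m₂, J±M) = (2,0,1,1,2,0)
P² = 1/2
sum k=0..0:
  [0] +1/1 = 1
S = 1
C² = P²·S² = 1/2 ; C = +0.707107

+√(1/2) ≈ +0.707107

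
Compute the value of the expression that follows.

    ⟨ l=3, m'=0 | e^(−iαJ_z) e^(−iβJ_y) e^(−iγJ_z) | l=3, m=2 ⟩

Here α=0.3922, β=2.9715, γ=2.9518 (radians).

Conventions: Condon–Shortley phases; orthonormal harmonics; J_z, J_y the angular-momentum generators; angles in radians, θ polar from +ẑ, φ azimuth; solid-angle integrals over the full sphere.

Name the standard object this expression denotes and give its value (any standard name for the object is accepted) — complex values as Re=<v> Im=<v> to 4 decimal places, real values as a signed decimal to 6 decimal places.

Wigner D-matrix element, Re=-0.0359 Im=-0.0143

This is a Wigner D-matrix element — the rotation-matrix element ⟨l m'| R(α,β,γ) |l m⟩ in the angular-momentum basis.
Split into d^3_{0,2}(β=2.9715) × two z-phases.
Half-angle: c=0.084944, s=0.996386. N=√(6·6·120·1)=65.726707
k∈{2,3} keeps every argument non-negative
  k=2: (−1)^0·65.7267/(12)·0.0849^4·0.9964^2 = +0.000283
  k=3: (−1)^1·65.7267/(12)·0.0849^2·0.9964^4 = -0.038952
d^3_{0,2}(2.9715) = +0.000283 -0.038952 = -0.038669
Attach z-rotation phases: D = e^{-i(0)(0.3922)}·(-0.038669)·e^{-i(2)(2.9518)} = -0.035917-0.014328i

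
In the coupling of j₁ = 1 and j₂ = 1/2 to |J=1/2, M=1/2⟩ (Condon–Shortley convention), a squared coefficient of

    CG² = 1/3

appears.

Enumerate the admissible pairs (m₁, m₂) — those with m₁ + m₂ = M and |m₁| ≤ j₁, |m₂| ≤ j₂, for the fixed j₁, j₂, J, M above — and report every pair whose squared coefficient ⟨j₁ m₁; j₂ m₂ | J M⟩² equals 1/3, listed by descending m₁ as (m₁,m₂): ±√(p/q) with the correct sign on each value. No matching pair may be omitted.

Admissible pairs with m₁+m₂ = M = 1/2: (0,1/2), (1,-1/2)
  (m₁,m₂)=(1,-1/2): CG² = 2/3, CG = +√(2/3)
  (m₁,m₂)=(0,1/2): CG² = 1/3, CG = −√(1/3)   ← matches the target
Pairs with CG² = 1/3: (0,1/2): −√(1/3)

(0,1/2): −√(1/3)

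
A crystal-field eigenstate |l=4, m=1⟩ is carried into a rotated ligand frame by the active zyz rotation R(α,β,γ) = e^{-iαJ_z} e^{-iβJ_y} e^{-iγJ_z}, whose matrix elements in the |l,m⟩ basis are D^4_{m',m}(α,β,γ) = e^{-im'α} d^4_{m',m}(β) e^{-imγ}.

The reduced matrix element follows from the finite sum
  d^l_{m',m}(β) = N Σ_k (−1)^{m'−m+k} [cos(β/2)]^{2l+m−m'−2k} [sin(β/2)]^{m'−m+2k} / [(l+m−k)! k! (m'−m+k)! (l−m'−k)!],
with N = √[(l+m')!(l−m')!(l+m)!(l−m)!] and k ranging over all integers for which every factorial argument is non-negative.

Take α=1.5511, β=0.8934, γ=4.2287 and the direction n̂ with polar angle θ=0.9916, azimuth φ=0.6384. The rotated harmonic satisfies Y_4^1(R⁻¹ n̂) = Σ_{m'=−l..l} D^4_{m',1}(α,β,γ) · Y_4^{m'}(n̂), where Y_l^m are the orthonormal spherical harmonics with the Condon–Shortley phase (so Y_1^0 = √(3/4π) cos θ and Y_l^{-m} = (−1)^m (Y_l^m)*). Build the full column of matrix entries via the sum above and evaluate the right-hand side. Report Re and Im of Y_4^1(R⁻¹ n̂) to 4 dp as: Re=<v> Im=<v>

Re=-0.1902 Im=-0.0642

Need the full column D^4_{m',1} for m'=−4..4 at α=1.5511, β=0.8934, γ=4.2287.
cos(β/2)=0.901878, sin(β/2)=0.431992
d^4_{-4,1}: single k=5 term ⇒ +0.082587;  D = -0.032534+0.075909i
d^4_{-3,1}: k∈[4..5] ⇒ +0.304797 -0.041958 = +0.262839;  D = +0.239500+0.108278i
d^4_{-2,1}: k∈[3..5] ⇒ +0.680267 -0.234113 +0.010743 = +0.456896;  D = +0.196384-0.412537i
d^4_{-1,1}: k∈[2..5] ⇒ +1.004237 -0.691215 +0.079294 -0.001213 = +0.391103;  D = -0.349753-0.175027i
d^4_{0,1}: k∈[1..4] ⇒ +0.937613 -1.290715 +0.296132 -0.011324 = -0.068294;  D = +0.031760-0.060459i
d^4_{1,1}: k∈[0..3] ⇒ +0.437704 -1.506356 +0.691215 -0.052862 = -0.430299;  D = -0.376922-0.207574i
d^4_{2,1}: k∈[0..2] ⇒ -0.889498 +1.020400 -0.156076 = -0.025173;  D = -0.012575+0.021807i
d^4_{3,1}: k∈[0..1] ⇒ +0.797089 -0.304797 = +0.492291;  D = -0.421538-0.254277i
d^4_{4,1}: single k=0 term ⇒ -0.359963;  D = +0.191962-0.304507i
Y_4^{m'}(θ=0.9916,φ=0.6384) and Σ D·Y over m':
  (-0.0325+0.0759i)·(-0.1806-0.1204i)  (+0.2395+0.1083i)·(-0.1356-0.3780i)  (+0.1964-0.4125i)·(+0.0745-0.2460i)  (-0.3498-0.1750i)·(-0.1571+0.1166i)  (+0.0318-0.0605i)·(-0.3011+0.0000i)  (-0.3769-0.2076i)·(+0.1571+0.1166i)  (-0.0126+0.0218i)·(+0.0745+0.2460i)  (-0.4215-0.2543i)·(+0.1356-0.3780i)  (+0.1920-0.3045i)·(-0.1806+0.1204i)
Y_4^1(R⁻¹ n̂) = -0.190202-0.064175i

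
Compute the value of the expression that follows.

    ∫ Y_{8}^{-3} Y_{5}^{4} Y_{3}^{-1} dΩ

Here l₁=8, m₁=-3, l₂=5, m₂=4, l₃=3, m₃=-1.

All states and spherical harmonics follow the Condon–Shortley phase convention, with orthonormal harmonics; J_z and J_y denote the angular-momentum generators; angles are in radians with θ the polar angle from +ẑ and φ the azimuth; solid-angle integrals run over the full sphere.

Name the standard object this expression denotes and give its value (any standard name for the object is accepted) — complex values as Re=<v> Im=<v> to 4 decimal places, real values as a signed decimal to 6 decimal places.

This is a Gaunt coefficient — the integral of a triple product of spherical harmonics over the sphere.
m-sum 0 ✓  L=16 even ✓  3≤3≤13 ✓
Π(2lᵢ+1) = 17×11×7 = 1309
triangle coeff Δ(8,5,3) = 1/136136
Σ_t [5,5]: t=5:−1/518400 = -1/518400
(3j)²=56/2431 [(8 5 3; 0 0 0)], sign=+1
Σ_t [9,9]: t=9:−1/17418240 = -1/17418240
(3j)²=25/12376 [(8 5 3; -3 4 -1)], sign=-1
⇒ 4πI² = 175/2873
I = (-1)√(175/2873/(4π)) = -0.06962197

Gaunt coefficient, -0.069622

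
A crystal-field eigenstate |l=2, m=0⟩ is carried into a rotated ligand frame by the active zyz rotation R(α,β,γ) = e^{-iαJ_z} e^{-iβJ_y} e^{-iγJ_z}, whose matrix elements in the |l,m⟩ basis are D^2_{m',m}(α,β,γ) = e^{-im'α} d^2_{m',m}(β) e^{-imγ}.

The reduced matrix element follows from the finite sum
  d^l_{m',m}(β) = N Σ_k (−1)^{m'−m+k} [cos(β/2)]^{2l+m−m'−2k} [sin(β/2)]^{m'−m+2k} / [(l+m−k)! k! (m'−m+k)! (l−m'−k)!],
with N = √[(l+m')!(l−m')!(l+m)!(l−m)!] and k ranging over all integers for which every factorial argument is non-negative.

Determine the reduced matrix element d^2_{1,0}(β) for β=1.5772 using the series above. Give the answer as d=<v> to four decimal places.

d^2_{1,0}(β=1.5772) via the finite sum:
With c≡cos(β/2)=0.704839 and s≡sin(β/2)=0.709367, N=[6·1·2·2]^{1/2}=4.898979
k∈{0,1} keeps every argument non-negative
  k=0: (−1)^1·4.8990/(2)·0.7048^3·0.7094^1 = -0.608439
  k=1: (−1)^2·4.8990/(2)·0.7048^1·0.7094^3 = +0.616281
d^2_{1,0}(1.5772) = -0.608439 +0.616281 = +0.007843

d=0.0078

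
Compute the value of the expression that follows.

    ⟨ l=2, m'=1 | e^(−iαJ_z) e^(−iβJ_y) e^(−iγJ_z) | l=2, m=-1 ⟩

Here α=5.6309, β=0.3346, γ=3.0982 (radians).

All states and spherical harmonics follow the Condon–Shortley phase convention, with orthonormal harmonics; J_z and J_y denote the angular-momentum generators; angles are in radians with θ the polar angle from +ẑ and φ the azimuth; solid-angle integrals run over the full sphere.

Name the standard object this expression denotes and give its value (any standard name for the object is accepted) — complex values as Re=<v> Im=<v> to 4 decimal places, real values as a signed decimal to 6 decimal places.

Wigner D-matrix element, Re=-0.0657 Im=-0.0458

This is a Wigner D-matrix element — the rotation-matrix element ⟨l m'| R(α,β,γ) |l m⟩ in the angular-momentum basis.
First d^2_{1,-1}(β=0.3346), then the phase factors e^{-i(1)α} and e^{-i(-1)γ}:
c=cos(0.334600/2)=0.986038, s=sin(0.334600/2)=0.166521; N=√[6·1·1·6]=6.000000
k: max(0,(-1)−(1))=0 … min(2+(-1),2−(1))=1
  k=0: (−1)^2·6.0000/(2)·0.9860^2·0.1665^2 = +0.080881
  k=1: (−1)^3·6.0000/(6)·0.9860^0·0.1665^4 = -0.000769
d^2_{1,-1}(0.3346) = +0.080881 -0.000769 = +0.080112
Phases: e^{-i·(1)·5.6309}=+0.794699+0.607004i, e^{-i·(-1)·3.0982}=-0.999059+0.043379i ⇒ D=-0.065714-0.045821i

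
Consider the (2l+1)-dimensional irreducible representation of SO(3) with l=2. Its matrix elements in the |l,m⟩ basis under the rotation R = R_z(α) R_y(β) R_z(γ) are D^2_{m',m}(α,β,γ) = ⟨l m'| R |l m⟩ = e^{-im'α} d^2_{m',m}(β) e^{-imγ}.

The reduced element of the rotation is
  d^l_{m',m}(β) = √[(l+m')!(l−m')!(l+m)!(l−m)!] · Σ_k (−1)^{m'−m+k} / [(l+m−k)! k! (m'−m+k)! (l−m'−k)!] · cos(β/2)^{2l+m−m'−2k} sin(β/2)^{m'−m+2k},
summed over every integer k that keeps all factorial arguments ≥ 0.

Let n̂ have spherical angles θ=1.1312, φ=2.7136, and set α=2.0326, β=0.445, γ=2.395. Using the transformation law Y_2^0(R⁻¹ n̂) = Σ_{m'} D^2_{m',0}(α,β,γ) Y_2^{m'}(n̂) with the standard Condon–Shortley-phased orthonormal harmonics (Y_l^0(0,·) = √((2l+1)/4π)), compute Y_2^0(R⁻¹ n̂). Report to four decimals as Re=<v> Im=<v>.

Re=0.1309 Im=0.0000

Need the full column D^2_{m',0} for m'=−2..2 at α=2.0326, β=0.4450, γ=2.3950.
cos(β/2)=0.975349, sin(β/2)=0.220669
d^2_{-2,0}: single k=2 term ⇒ +0.113469;  D = -0.068416-0.090523i
d^2_{-1,0}: k∈[1..2] ⇒ +0.501529 -0.025672 = +0.475857;  D = -0.212025+0.426011i
d^2_{0,0}: k∈[0..2] ⇒ +0.904982 -0.185294 +0.002371 = +0.722059;  D = +0.722059+0.000000i
d^2_{1,0}: k∈[0..1] ⇒ -0.501529 +0.025672 = -0.475857;  D = +0.212025+0.426011i
d^2_{2,0}: single k=0 term ⇒ +0.113469;  D = -0.068416+0.090523i
Y_2^{m'}(θ=1.1312,φ=2.7136) and Σ D·Y over m':
  (-0.0684-0.0905i)·(+0.2073+0.2389i)  (-0.2120+0.4260i)·(-0.2707-0.1235i)  (+0.7221+0.0000i)·(-0.1440+0.0000i)  (+0.2120+0.4260i)·(+0.2707-0.1235i)  (-0.0684+0.0905i)·(+0.2073-0.2389i)
Y_2^0(R⁻¹ n̂) = +0.130877+0.000000i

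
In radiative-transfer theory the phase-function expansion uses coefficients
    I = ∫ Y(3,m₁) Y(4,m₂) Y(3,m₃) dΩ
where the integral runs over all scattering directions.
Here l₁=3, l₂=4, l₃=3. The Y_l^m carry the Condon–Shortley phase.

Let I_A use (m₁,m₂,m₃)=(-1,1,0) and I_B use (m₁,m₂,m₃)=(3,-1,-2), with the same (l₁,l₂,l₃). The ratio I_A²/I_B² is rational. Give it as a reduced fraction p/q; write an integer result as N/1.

Same 3,4,3: normalisation and zero-m 3j drop out of the ratio.
A: Δ: 4! 2! 4! / 11! → 1/34650; sum: t=2:+1/48 t=3:−1/24 t=4:+1/288 = -5/288; 3j²(3 4 3; -1 1 0) = Δ·Π!·Σ² = 5/462  (sign +1)
B: Δ: 4! 2! 4! / 11! → 1/34650; sum: t=0:+1/288 = 1/288; 3j²(3 4 3; 3 -1 -2) = Δ·Π!·Σ² = 5/231  (sign -1)
I_A²/I_B² = (5/462)/(5/231) = 1/2

1/2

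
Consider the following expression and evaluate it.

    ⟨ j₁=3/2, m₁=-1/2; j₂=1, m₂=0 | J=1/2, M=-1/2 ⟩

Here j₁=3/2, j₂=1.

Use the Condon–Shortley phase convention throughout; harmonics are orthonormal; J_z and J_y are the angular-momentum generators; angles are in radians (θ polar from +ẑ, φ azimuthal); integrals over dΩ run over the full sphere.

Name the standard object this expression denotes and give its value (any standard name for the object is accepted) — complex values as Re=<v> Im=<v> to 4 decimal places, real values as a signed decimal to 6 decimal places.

This is a Clebsch–Gordan (vector-coupling) coefficient.
√[2·2!1!0!/4! · 1!2!1!1!0!1!] = √(1/3)
  +(−1)^1/∏(1,1,1,0,0,0)! = -1  (running -1)
⟨..|..⟩ = √(1/3)·(-1) = -0.577350

Clebsch–Gordan coefficient, −√(1/3) ≈ -0.577350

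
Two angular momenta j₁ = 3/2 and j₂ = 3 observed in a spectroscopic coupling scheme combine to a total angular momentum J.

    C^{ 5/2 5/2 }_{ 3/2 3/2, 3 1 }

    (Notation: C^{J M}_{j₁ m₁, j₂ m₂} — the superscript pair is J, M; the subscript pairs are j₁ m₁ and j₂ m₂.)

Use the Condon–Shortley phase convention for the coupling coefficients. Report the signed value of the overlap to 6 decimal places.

+√(3/28) = +0.327327

√[6·2!1!4!/8! · 3!0!4!2!5!0!] = √(1728/7)
  +(−1)^0/∏(0,2,0,4,1,0)! = 1/48  (running 1/48)
⟨..|..⟩ = √(1728/7)·(1/48) = +0.327327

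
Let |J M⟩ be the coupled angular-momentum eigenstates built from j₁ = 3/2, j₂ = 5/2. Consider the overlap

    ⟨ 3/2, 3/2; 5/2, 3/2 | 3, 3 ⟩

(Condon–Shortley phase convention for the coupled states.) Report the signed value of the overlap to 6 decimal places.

+0.612372  (= +√(3/8))

j₁+j₂−J=1  J+j₁−j₂=2  J−j₁+j₂=4  j₁+j₂+J+1=8
(j₁±m₁, j₂±m₂, J±M) = (3,0,4,1,6,0)
P² = 864
sum k=0..0:
  [0] +1/48 = 1/48
S = 1/48
C² = P²·S² = 3/8 ; C = +0.612372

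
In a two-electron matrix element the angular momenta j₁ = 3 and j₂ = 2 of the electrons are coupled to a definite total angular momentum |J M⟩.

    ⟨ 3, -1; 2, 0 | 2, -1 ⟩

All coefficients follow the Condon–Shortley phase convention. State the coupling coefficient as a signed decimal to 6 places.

+√(1/7) ≈ +0.377964

√[5·3!3!1!/8! · 2!4!2!2!1!3!] = √(36/7)
  +(−1)^1/∏(1,2,3,1,0,0)! = -1/12  (running -1/12)
  +(−1)^2/∏(2,1,2,0,1,1)! = 1/4  (running 1/6)
⟨..|..⟩ = √(36/7)·(1/6) = +0.377964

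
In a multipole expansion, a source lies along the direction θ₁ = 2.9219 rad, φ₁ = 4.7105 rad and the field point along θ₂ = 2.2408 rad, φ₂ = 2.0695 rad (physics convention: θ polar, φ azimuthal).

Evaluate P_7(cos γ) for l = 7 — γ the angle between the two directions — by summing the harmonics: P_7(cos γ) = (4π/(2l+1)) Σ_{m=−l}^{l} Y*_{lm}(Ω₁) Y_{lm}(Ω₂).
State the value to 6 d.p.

0.125705

Addition theorem: P_7(cos γ) = (4π/15) Σ_m Y*_{lm}(Ω₁) Y_{lm}(Ω₂), m = −7…7:
  m=-7: Y*=0.00000 + 0.00001j  Y=-0.03111 - 0.08540j  product 0.00000 - 0.00000j
  m=-6: Y*=0.00020 - 0.00000j  Y=-0.26643 - 0.04010j  product -0.00005 - 0.00001j
  m=-5: Y*=-0.00002 - 0.00205j  Y=-0.26299 + 0.34733j  product 0.00072 + 0.00053j
  m=-4: Y*=-0.01516 + 0.00011j  Y=0.14247 + 0.31562j  product -0.00220 - 0.00477j
  m=-3: Y*=0.00045 + 0.08001j  Y=-0.06301 - 0.00472j  product 0.00035 - 0.00504j
  m=-2: Y*=0.28982 - 0.00109j  Y=-0.19927 + 0.30858j  product -0.05741 + 0.08965j
  m=-1: Y*=-0.00119 - 0.62951j  Y=0.04668 + 0.08572j  product 0.05390 - 0.02949j
  m=+0: Y*=-0.46885 + 0.00000j  Y=-0.34004 + 0.00000j  product 0.15943 + 0.00000j
  m=+1: Y*=0.00119 - 0.62951j  Y=-0.04668 + 0.08572j  product 0.05390 + 0.02949j
  m=+2: Y*=0.28982 + 0.00109j  Y=-0.19927 - 0.30858j  product -0.05741 - 0.08965j
  m=+3: Y*=-0.00045 + 0.08001j  Y=0.06301 - 0.00472j  product 0.00035 + 0.00504j
  m=+4: Y*=-0.01516 - 0.00011j  Y=0.14247 - 0.31562j  product -0.00220 + 0.00477j
  m=+5: Y*=0.00002 - 0.00205j  Y=0.26299 + 0.34733j  product 0.00072 - 0.00053j
  m=+6: Y*=0.00020 + 0.00000j  Y=-0.26643 + 0.04010j  product -0.00005 + 0.00001j
  m=+7: Y*=-0.00000 + 0.00001j  Y=0.03111 - 0.08540j  product 0.00000 + 0.00000j
Accumulated sum 0.15005 + 0.00000j; after 4π/(2l+1) scaling, 0.12571 + 0.00000j ⇒ P_7 = 0.125705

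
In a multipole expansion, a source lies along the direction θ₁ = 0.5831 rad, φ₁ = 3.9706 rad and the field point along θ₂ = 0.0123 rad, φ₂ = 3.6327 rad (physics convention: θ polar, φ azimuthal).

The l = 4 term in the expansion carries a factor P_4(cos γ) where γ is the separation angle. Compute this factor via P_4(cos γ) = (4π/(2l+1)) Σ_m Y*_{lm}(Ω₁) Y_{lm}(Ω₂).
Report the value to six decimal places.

-0.088373

Summing Y*_{l m}(θ₁,φ₁)·Y_{l m}(θ₂,φ₂) over m ∈ [−4, 4]; prefactor 4π/(2·4+1) = 1.396263:
  m=-4: Y*=(-0.040058, -0.007059)  Y=(-0.000000, -0.000000)  product (0.000000, 0.000000)
  m=-3: Y*=(0.138368, -0.106190)  Y=(-0.000000, 0.000002)  product (0.000000, 0.000000)
  m=-2: Y*=(-0.034258, 0.391786)  Y=(0.000169, -0.000253)  product (0.000093, 0.000075)
  m=-1: Y*=(-0.275859, -0.301032)  Y=(-0.020517, 0.010973)  product (0.008963, 0.003149)
  m=+0: Y*=(-0.096264, -0.000000)  Y=(0.845644, 0.000000)  product (-0.081405, -0.000000)
  m=+1: Y*=(0.275859, -0.301032)  Y=(0.020517, 0.010973)  product (0.008963, -0.003149)
  m=+2: Y*=(-0.034258, -0.391786)  Y=(0.000169, 0.000253)  product (0.000093, -0.000075)
  m=+3: Y*=(-0.138368, -0.106190)  Y=(0.000000, 0.000002)  product (0.000000, -0.000000)
  m=+4: Y*=(-0.040058, 0.007059)  Y=(-0.000000, 0.000000)  product (0.000000, -0.000000)
Total Σ_m = (-0.063292, 0.000000). Multiply by 1.396263: (-0.088373, 0.000000). P_4(cos γ) = -0.088373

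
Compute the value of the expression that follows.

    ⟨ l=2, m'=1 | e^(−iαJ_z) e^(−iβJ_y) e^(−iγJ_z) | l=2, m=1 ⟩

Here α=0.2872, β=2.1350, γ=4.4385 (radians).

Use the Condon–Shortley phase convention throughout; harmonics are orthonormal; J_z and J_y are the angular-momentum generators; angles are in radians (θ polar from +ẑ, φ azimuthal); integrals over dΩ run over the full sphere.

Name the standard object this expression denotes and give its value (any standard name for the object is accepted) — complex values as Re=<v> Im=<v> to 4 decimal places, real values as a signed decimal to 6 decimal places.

Wigner D-matrix element, Re=-0.0064 Im=-0.4814

This is a Wigner D-matrix element — the rotation-matrix element ⟨l m'| R(α,β,γ) |l m⟩ in the angular-momentum basis.
Split into d^2_{1,1}(β=2.1350) × two z-phases.
Half-angle: c=0.482316, s=0.875997. N=√(6·1·6·1)=6.000000
k∈{0,1} keeps every argument non-negative
  k=0: (−1)^0·6.0000/(6)·0.4823^4·0.8760^0 = +0.054116
  k=1: (−1)^1·6.0000/(2)·0.4823^2·0.8760^2 = -0.535537
d^2_{1,1}(2.1350) = +0.054116 -0.535537 = -0.481421
Phases: e^{-i·(1)·0.2872}=+0.959041-0.283268i, e^{-i·(1)·4.4385}=-0.270477+0.962726i ⇒ D=-0.006408-0.481379i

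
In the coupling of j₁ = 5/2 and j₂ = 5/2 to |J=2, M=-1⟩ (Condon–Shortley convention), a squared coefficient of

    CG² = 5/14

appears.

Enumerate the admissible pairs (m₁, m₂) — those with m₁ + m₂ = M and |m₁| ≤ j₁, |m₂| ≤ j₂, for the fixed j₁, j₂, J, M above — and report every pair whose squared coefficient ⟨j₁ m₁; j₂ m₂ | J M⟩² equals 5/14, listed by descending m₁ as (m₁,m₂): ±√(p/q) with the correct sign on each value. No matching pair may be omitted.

Admissible pairs with m₁+m₂ = M = -1: (-5/2,3/2), (-3/2,1/2), (-1/2,-1/2), (1/2,-3/2), (3/2,-5/2)
  (m₁,m₂)=(3/2,-5/2): CG² = 5/14, CG = +√(5/14)   ← matches the target
  (m₁,m₂)=(1/2,-3/2): CG² = 1/7, CG = −√(1/7)
  (m₁,m₂)=(-1/2,-1/2): CG² = 0/1, CG = 0
  (m₁,m₂)=(-3/2,1/2): CG² = 1/7, CG = +√(1/7)
  (m₁,m₂)=(-5/2,3/2): CG² = 5/14, CG = −√(5/14)   ← matches the target
Pairs with CG² = 5/14: (3/2,-5/2): +√(5/14); (-5/2,3/2): −√(5/14)

(3/2,-5/2): +√(5/14); (-5/2,3/2): −√(5/14)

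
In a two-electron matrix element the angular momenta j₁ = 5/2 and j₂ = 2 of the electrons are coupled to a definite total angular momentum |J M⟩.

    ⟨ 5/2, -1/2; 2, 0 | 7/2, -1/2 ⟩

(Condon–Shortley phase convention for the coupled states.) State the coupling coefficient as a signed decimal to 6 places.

−√(4/105) ≈ -0.195180

√[8·1!4!3!/9! · 2!3!2!2!3!4!] = √(768/35)
  +(−1)^0/∏(0,1,3,2,1,1)! = 1/12  (running 1/12)
  +(−1)^1/∏(1,0,2,1,2,2)! = -1/8  (running -1/24)
⟨..|..⟩ = √(768/35)·(-1/24) = -0.195180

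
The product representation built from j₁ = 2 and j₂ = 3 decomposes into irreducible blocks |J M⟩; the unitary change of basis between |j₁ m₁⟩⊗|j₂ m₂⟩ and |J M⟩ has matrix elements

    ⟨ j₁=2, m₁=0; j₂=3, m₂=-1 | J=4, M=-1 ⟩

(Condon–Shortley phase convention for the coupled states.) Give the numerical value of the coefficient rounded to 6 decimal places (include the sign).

√[9·1!3!5!/10! · 2!2!2!4!3!5!] = √(1728/7)
  +(−1)^0/∏(0,1,2,2,1,3)! = 1/24  (running 1/24)
  +(−1)^1/∏(1,0,1,1,2,4)! = -1/48  (running 1/48)
⟨..|..⟩ = √(1728/7)·(1/48) = +0.327327

+√(3/28) ≈ +0.327327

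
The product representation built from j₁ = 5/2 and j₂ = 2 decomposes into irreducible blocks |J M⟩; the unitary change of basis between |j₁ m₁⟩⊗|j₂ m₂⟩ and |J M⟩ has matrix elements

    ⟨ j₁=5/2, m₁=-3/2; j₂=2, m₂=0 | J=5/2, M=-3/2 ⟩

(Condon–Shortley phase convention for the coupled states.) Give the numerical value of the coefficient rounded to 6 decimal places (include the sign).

-0.119523  (= −√(1/70))

√[6·2!3!2!/8! · 1!4!2!2!1!4!] = √(288/35)
  +(−1)^1/∏(1,1,3,1,0,1)! = -1/6  (running -1/6)
  +(−1)^2/∏(2,0,2,0,1,2)! = 1/8  (running -1/24)
⟨..|..⟩ = √(288/35)·(-1/24) = -0.119523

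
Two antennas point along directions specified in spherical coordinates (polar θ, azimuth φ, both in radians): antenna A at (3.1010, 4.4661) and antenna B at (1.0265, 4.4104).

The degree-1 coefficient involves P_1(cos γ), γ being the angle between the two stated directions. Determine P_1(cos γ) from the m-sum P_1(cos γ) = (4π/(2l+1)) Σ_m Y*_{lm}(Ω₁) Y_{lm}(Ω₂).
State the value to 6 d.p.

Term-by-term m-sum for l=1 (normalisation 4π/3 = 4.188790):
  m=-1: (-0.003418-0.013598i) × (-0.087908+0.282192i) = +0.004138+0.000231i  (running Σ = +0.004138+0.000231i)
  m=0: (-0.488200-0.000000i) × (+0.253006+0.000000i) = -0.123518-0.000000i  (running Σ = -0.119380+0.000231i)
  m=1: (+0.003418-0.013598i) × (+0.087908+0.282192i) = +0.004138-0.000231i  (running Σ = -0.115242+0.000000i)
Σ over m = -0.115242+0.000000i; ×(4π/3) → -0.482726+0.000000i. Real part: -0.482726

-0.482726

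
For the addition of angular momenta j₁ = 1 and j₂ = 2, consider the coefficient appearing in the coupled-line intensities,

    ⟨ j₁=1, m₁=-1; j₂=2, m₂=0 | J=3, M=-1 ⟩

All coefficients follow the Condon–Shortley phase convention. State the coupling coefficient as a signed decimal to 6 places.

triangle: 0!*2!*4!/7! = 48/5040
(j±m)!: 0!*2!*2!*2!*2!*4! = 384
prefactor² = (2J+1)*Δ*N² = 128/5
  k=0: +1/(0!*0!*2!*2!*0!*2!) = 1/8
Σ = 1/8  ⇒  CG² = 128/5*(1/8)² = 2/5
CG = +√(2/5) = +0.632456

+0.632456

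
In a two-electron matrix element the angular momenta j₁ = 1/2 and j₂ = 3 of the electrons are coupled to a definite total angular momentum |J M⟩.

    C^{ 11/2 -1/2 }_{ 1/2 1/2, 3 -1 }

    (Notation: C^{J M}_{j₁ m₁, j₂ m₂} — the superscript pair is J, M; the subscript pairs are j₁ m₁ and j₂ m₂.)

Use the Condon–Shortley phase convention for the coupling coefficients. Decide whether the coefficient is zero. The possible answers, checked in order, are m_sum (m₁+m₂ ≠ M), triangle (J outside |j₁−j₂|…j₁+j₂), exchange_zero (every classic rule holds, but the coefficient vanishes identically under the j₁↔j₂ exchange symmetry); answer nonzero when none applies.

m-sum: m₁+m₂ = 1/2+(-1) = -1/2, M = -1/2  ✓
triangle: need |j₁−j₂| ≤ J ≤ j₁+j₂, i.e. J ∈ [5/2, 7/2]; J = 11/2 is outside ✗ ⇒ coefficient is 0

triangle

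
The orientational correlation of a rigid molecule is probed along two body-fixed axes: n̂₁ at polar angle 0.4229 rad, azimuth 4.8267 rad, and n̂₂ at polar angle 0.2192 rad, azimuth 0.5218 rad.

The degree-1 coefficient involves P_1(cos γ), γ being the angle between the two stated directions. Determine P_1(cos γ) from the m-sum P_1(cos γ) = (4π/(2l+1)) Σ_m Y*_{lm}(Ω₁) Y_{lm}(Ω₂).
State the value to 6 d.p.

Summing Y*_{l m}(θ₁,φ₁)·Y_{l m}(θ₂,φ₂) over m ∈ [−1, 1]; prefactor 4π/(2·1+1) = 4.188790:
  term(m=-1) = -0.004222-0.009780i   from Y*(Ω₁)=+0.016173-0.140868i, Y(Ω₂)=+0.065130-0.037447i
  term(m=+0) = +0.212492+0.000000i   from Y*(Ω₁)=+0.445558-0.000000i, Y(Ω₂)=+0.476911+0.000000i
  term(m=+1) = -0.004222+0.009780i   from Y*(Ω₁)=-0.016173-0.140868i, Y(Ω₂)=-0.065130-0.037447i
Accumulated sum +0.204048+0.000000i; after 4π/(2l+1) scaling, +0.854715+0.000000i ⇒ P_1 = 0.854715

0.854715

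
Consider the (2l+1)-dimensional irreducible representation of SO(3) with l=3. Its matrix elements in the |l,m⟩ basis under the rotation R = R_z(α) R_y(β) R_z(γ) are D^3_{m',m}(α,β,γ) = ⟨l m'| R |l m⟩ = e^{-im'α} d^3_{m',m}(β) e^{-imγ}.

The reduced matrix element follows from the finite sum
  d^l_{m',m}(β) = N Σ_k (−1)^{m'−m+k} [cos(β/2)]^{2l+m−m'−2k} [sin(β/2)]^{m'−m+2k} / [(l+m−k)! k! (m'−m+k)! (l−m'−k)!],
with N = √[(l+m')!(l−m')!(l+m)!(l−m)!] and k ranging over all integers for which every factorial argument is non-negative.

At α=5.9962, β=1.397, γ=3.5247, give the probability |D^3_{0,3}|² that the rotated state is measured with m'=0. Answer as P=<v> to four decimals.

P=0.2853

Split into d^3_{0,3}(β=1.3970) × two z-phases.
With c≡cos(β/2)=0.765808 and s≡sin(β/2)=0.643070, N=[6·6·720·1]^{1/2}=160.996894
k∈{3} keeps every argument non-negative
  k=3: (−1)^0·160.9969/(36)·0.7658^3·0.6431^3 = +0.534132
d^3_{0,3}(1.3970) = +0.534132
|D^3_{0,3}|² = |d^3_{0,3}(β)|² = (+0.534132)² = 0.285297 (the z-rotation phases have unit modulus)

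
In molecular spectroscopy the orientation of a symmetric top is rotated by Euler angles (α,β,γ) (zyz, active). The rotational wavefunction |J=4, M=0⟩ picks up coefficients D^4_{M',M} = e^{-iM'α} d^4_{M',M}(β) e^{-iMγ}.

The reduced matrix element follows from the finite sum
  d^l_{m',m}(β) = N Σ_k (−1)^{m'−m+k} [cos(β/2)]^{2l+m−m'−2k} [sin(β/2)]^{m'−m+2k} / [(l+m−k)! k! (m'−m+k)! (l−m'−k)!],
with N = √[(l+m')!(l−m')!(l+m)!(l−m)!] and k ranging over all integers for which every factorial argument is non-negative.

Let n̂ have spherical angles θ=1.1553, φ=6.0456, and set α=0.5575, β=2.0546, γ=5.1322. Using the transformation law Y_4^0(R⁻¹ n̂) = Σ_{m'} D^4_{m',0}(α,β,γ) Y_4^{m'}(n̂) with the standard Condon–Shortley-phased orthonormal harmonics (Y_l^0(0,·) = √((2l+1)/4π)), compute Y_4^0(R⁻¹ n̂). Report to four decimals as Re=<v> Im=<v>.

Need the full column D^4_{m',0} for m'=−4..4 at α=0.5575, β=2.0546, γ=5.1322.
cos(β/2)=0.517132, sin(β/2)=0.855906
d^4_{-4,0}: single k=4 term ⇒ +0.321113;  D = -0.196678+0.253833i
d^4_{-3,0}: k∈[3..4] ⇒ +0.274377 -0.751618 = -0.477241;  D = +0.048454-0.474775i
d^4_{-2,0}: k∈[2..4] ⇒ +0.132917 -0.970954 +0.997423 = +0.159386;  D = +0.070158+0.143115i
d^4_{-1,0}: k∈[1..4] ⇒ +0.037857 -0.622229 +1.704510 -0.778212 = +0.341927;  D = +0.290152+0.180902i
d^4_{0,0}: k∈[0..4] ⇒ +0.005115 -0.224171 +1.381691 -1.682202 +0.288010 = -0.231557;  D = -0.231557+0.000000i
d^4_{1,0}: k∈[0..3] ⇒ -0.037857 +0.622229 -1.704510 +0.778212 = -0.341927;  D = -0.290152+0.180902i
d^4_{2,0}: k∈[0..2] ⇒ +0.132917 -0.970954 +0.997423 = +0.159386;  D = +0.070158-0.143115i
d^4_{3,0}: k∈[0..1] ⇒ -0.274377 +0.751618 = +0.477241;  D = -0.048454-0.474775i
d^4_{4,0}: single k=0 term ⇒ +0.321113;  D = -0.196678-0.253833i
Y_4^{m'}(θ=1.1553,φ=6.0456) and Σ D·Y over m':
  (-0.1967+0.2538i)·(+0.1803+0.2523i)  (+0.0485-0.4748i)·(+0.2927+0.2530i)  (+0.0702+0.1431i)·(+0.0350+0.0180i)  (+0.2902+0.1809i)·(-0.3157-0.0765i)  (-0.2316+0.0000i)·(-0.1014+0.0000i)  (-0.2902+0.1809i)·(+0.3157-0.0765i)  (+0.0702-0.1431i)·(+0.0350-0.0180i)  (-0.0485-0.4748i)·(-0.2927+0.2530i)  (-0.1967-0.2538i)·(+0.1803-0.2523i)
Y_4^0(R⁻¹ n̂) = -0.062690-0.000000i

Re=-0.0627 Im=0.0000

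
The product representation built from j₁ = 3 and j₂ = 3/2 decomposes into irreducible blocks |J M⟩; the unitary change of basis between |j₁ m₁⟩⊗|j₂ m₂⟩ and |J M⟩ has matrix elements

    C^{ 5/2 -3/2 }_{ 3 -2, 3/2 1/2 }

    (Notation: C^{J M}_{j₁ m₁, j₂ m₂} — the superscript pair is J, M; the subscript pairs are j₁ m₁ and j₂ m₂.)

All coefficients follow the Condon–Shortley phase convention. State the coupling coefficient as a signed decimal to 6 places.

+√(1/14) ≈ +0.267261

j₁+j₂−J=2  J+j₁−j₂=4  J−j₁+j₂=1  j₁+j₂+J+1=8
(j₁±m₁, j₂±m₂, J±M) = (1,5,2,1,1,4)
P² = 288/7
sum k=1..2:
  [1] −1/24 = -1/24
  [2] +1/12 = 1/12
S = 1/24
C² = P²·S² = 1/14 ; C = +0.267261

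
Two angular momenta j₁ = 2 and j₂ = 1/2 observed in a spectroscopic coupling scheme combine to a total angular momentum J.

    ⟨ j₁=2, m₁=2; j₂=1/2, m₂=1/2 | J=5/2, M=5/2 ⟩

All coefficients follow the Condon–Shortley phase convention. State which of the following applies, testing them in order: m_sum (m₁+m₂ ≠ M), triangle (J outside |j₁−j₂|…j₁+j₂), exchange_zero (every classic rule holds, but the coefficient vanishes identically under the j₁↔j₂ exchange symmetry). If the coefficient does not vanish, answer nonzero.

nonzero

m-sum: m₁+m₂ = 2+1/2 = 5/2, M = 5/2  ✓
triangle: |j₁−j₂| = 3/2 ≤ J = 5/2 ≤ j₁+j₂ = 5/2  ✓
exchange: j₁≠j₂ or m₁≠m₂ — the exchange symmetry imposes no constraint here
value check: CG = +1 = +1.000000 ≠ 0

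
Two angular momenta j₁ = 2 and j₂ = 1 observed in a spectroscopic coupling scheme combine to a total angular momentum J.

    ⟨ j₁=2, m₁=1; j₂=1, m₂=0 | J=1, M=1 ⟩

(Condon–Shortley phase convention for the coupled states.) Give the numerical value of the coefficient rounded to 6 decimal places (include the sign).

triangle: 2!*2!*0!/5! = 4/120
(j±m)!: 3!*1!*1!*1!*2!*0! = 12
prefactor² = (2J+1)*Δ*N² = 6/5
  k=1: −1/(1!*1!*0!*0!*2!*0!) = -1/2
Σ = -1/2  ⇒  CG² = 6/5*(-1/2)² = 3/10
CG = −√(3/10) = -0.547723

−√(3/10) = -0.547723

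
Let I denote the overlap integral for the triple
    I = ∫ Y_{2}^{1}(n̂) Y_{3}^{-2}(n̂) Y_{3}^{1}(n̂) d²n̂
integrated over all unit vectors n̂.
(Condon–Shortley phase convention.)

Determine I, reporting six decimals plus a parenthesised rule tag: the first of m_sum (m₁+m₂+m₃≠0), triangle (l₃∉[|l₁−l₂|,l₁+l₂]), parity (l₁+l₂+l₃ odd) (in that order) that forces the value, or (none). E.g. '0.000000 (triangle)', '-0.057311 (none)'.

0.162868 (none)

Checks pass: Σm=0; 8 even; l₃=3∈[1,5].
(2·2+1)(2·3+1)(2·3+1) = 245
Δ: 2! 2! 4! / 9! → 1/3780
sum: t=0:+1/24 t=1:−1/4 t=2:+1/24 = -1/6
3j²(2 3 3; 0 0 0) = Δ·Π!·Σ² = 4/105  (sign +1)
sum: t=0:+1/12 t=1:−1/48 = 1/16
3j²(2 3 3; 1 -2 1) = Δ·Π!·Σ² = 1/28  (sign +1)
combine: 4πI² = 245·4/105·1/28 = 1/3
take √, sign +1: I = 0.16286750
No selection rule forces the value: the integral is nonzero (none).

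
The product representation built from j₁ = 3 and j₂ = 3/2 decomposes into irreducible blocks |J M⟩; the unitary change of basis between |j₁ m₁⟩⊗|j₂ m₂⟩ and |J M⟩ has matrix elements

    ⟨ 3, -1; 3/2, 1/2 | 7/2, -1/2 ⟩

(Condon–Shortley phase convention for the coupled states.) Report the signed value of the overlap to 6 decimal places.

−√(2/7) ≈ -0.534522

j₁+j₂−J=1  J+j₁−j₂=5  J−j₁+j₂=2  j₁+j₂+J+1=9
(j₁±m₁, j₂±m₂, J±M) = (2,4,2,1,3,4)
P² = 512/7
sum k=0..1:
  [0] +1/48 = 1/48
  [1] −1/12 = -1/12
S = -1/16
C² = P²·S² = 2/7 ; C = -0.534522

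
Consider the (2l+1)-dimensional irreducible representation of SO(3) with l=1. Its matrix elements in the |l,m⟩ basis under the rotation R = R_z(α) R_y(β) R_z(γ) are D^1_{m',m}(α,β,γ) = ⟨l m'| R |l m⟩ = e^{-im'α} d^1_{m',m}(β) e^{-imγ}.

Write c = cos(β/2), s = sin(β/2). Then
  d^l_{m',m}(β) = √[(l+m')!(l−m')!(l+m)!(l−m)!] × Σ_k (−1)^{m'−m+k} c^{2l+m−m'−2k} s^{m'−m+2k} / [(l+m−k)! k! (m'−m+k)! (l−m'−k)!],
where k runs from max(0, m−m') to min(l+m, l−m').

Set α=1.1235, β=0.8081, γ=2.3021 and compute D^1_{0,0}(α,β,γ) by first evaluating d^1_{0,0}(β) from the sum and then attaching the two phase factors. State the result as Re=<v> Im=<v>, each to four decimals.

D^1_{0,0}(1.1235,0.8081,2.3021) = e^{-i·0·1.1235}·d^1_{0,0}(0.8081)·e^{-i·0·2.3021}. Compute d first:
c=cos(0.808100/2)=0.919476, s=sin(0.808100/2)=0.393145; N=√[1·1·1·1]=1.000000
Admissible k: 0..1 (factorial args all ≥0)
  k=0: (−1)^0·1.0000/(1)·0.9195^2·0.3931^0 = +0.845437
  k=1: (−1)^1·1.0000/(1)·0.9195^0·0.3931^2 = -0.154563
d^1_{0,0}(0.8081) = +0.845437 -0.154563 = +0.690873
Phases: e^{-i·(0)·1.1235}=+1.000000+0.000000i, e^{-i·(0)·2.3021}=+1.000000+0.000000i ⇒ D=+0.690873+0.000000i

Re=0.6909 Im=0.0000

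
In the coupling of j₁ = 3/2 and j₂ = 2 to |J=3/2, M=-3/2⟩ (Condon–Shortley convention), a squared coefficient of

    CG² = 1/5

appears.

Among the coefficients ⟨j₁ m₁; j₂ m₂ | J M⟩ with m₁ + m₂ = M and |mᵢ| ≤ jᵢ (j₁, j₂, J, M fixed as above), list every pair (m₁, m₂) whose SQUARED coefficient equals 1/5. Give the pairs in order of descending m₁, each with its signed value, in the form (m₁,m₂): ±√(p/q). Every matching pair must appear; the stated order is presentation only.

Admissible pairs with m₁+m₂ = M = -3/2: (-3/2,0), (-1/2,-1), (1/2,-2)
  (m₁,m₂)=(1/2,-2): CG² = 2/5, CG = +√(2/5)
  (m₁,m₂)=(-1/2,-1): CG² = 2/5, CG = −√(2/5)
  (m₁,m₂)=(-3/2,0): CG² = 1/5, CG = +√(1/5)   ← matches the target
Pairs with CG² = 1/5: (-3/2,0): +√(1/5)

(-3/2,0): +√(1/5)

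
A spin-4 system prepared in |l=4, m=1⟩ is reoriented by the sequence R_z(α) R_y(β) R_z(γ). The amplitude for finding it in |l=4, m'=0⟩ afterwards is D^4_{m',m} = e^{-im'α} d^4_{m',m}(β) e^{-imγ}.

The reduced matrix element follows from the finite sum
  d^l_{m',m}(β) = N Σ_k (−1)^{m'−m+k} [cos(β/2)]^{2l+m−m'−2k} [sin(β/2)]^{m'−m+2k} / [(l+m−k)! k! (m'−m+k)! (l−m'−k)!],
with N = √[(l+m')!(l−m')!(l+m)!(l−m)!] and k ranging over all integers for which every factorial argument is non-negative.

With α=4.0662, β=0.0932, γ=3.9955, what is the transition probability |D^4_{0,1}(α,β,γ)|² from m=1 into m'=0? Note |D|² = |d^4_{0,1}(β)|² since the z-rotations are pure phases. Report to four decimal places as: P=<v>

First d^4_{0,1}(β=0.0932), then the phase factors e^{-i(0)α} and e^{-i(1)γ}:
Half-angle: c=0.998914, s=0.046583. N=√(24·24·120·6)=643.987578
Admissible k: 1..4 (factorial args all ≥0)
  k=1: (−1)^0·643.9876/(144)·0.9989^7·0.0466^1 = +0.206748
  k=2: (−1)^1·643.9876/(24)·0.9989^5·0.0466^3 = -0.002698
  k=3: (−1)^2·643.9876/(24)·0.9989^3·0.0466^5 = +0.000006
  k=4: (−1)^3·643.9876/(144)·0.9989^1·0.0466^7 = -0.000000
d^4_{0,1}(0.0932) = +0.206748 -0.002698 +0.000006 -0.000000 = +0.204056
|D^4_{0,1}|² = |d^4_{0,1}(β)|² = (+0.204056)² = 0.041639 (the z-rotation phases have unit modulus)

P=0.0416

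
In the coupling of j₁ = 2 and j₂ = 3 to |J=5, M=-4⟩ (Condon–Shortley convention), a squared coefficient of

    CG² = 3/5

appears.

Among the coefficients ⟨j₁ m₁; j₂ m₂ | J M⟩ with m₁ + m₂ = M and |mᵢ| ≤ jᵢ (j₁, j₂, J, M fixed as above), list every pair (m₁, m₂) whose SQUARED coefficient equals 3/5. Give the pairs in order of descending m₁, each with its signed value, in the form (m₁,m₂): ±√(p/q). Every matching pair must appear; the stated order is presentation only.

Admissible pairs with m₁+m₂ = M = -4: (-2,-2), (-1,-3)
  (m₁,m₂)=(-1,-3): CG² = 2/5, CG = +√(2/5)
  (m₁,m₂)=(-2,-2): CG² = 3/5, CG = +√(3/5)   ← matches the target
Pairs with CG² = 3/5: (-2,-2): +√(3/5)

(-2,-2): +√(3/5)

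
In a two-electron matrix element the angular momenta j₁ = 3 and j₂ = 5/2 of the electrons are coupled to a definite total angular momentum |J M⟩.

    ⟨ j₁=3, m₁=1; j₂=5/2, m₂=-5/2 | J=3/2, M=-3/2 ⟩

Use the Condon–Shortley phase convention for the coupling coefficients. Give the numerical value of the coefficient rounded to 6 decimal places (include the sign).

+0.267261  (= +√(1/14))

√[4·4!2!1!/8! · 4!2!0!5!0!3!] = √(1152/7)
  +(−1)^0/∏(0,4,2,0,0,1)! = 1/48  (running 1/48)
⟨..|..⟩ = √(1152/7)·(1/48) = +0.267261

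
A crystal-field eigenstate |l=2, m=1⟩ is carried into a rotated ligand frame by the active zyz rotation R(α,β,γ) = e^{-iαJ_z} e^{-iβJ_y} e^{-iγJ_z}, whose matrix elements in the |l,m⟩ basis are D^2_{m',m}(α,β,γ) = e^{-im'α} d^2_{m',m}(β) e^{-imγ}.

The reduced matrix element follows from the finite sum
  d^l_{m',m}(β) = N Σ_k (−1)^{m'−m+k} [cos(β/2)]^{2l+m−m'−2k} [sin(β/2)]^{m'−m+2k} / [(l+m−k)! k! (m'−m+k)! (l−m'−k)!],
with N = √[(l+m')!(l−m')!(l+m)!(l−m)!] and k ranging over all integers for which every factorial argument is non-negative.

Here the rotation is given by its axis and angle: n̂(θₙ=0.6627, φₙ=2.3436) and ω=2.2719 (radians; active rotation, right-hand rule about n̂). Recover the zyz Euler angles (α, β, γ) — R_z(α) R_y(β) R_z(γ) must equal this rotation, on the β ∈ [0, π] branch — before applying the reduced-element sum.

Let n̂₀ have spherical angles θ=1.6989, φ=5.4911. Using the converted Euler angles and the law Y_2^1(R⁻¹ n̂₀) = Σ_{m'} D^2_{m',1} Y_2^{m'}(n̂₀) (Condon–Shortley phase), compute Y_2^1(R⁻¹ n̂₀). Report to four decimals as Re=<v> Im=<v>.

Re=-0.2129 Im=-0.2828

Axis–angle → zyz. n̂ = (sinθₙcosφₙ, sinθₙsinφₙ, cosθₙ) = (-0.429532, +0.440490, +0.788334), ω = 2.2719.
R = I cosω + sinω [n̂]ₓ + (1−cosω) n̂n̂ᵀ gives
  R = [-0.341551, -0.913644, -0.220450; +0.291137, -0.325867, +0.899472; -0.893634, +0.243034, +0.377296]
β = atan2(√(R₁₃²+R₂₃²), R₃₃) = 1.183922; α = atan2(R₂₃, R₁₃) mod 2π = 1.811147; γ = atan2(R₃₂, −R₃₁) mod 2π = 0.265540
Need the full column D^2_{m',1} for m'=−2..2 at α=1.8111, β=1.1839, γ=0.2655.
cos(β/2)=0.829848, sin(β/2)=0.557989
d^2_{-2,1}: single k=3 term ⇒ +0.288341;  D = -0.281692-0.061562i
d^2_{-1,1}: k∈[2..3] ⇒ +0.643236 -0.096940 = +0.546296;  D = +0.013759+0.546123i
d^2_{0,1}: k∈[1..2] ⇒ +0.781083 -0.353144 = +0.427939;  D = +0.412940-0.112304i
d^2_{1,1}: k∈[0..1] ⇒ +0.474236 -0.643236 = -0.169000;  D = +0.081895+0.147832i
d^2_{2,1}: single k=0 term ⇒ -0.637752;  D = +0.468267-0.432959i
Y_2^{m'}(θ=1.6989,φ=5.4911) and Σ D·Y over m':
  (-0.2817-0.0616i)·(-0.0051+0.3799i)  (+0.0138+0.5461i)·(-0.0688-0.0697i)  (+0.4129-0.1123i)·(-0.2999+0.0000i)  (+0.0819+0.1478i)·(+0.0688-0.0697i)  (+0.4683-0.4330i)·(-0.0051-0.3799i)
Y_2^1(R⁻¹ n̂) = -0.212878-0.282786i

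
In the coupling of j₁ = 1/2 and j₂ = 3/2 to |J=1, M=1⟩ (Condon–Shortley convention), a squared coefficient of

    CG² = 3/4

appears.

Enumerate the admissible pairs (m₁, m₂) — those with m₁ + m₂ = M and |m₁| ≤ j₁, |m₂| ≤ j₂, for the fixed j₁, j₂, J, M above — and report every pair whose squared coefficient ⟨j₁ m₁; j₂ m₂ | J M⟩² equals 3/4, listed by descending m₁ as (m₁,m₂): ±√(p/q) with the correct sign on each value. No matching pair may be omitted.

(-1/2,3/2): −√(3/4)

Admissible pairs with m₁+m₂ = M = 1: (-1/2,3/2), (1/2,1/2)
  (m₁,m₂)=(1/2,1/2): CG² = 1/4, CG = +√(1/4)
  (m₁,m₂)=(-1/2,3/2): CG² = 3/4, CG = −√(3/4)   ← matches the target
Pairs with CG² = 3/4: (-1/2,3/2): −√(3/4)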